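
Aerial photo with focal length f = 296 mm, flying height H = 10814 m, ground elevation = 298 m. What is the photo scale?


scale = f / (H - h) = 296 mm / 10516 m = 296 / 10516000 = 1:35527

1:35527


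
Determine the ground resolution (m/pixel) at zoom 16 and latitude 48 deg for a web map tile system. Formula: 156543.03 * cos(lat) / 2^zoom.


res = 156543.03 * cos(48) / 2^16 = 156543.03 * 0.66913061 / 65536 = 1.6 m/pixel

1.6 m/pixel


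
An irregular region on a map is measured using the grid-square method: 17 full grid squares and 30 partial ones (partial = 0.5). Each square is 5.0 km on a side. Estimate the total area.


effective squares = 17 + 30 * 0.5 = 32.0
area = 32.0 * 25.0 = 800.0 km^2

800.0 km^2


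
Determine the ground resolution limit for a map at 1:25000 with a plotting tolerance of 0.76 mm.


ground = 0.76 mm * 25000 / 1000 = 19.0 m

19.0 m


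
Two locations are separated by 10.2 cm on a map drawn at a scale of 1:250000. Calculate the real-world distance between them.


ground = 10.2 cm * 250000 / 100 = 25500.0 m = 25.5 km

25.5 km


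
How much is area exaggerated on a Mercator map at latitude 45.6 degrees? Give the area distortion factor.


area_distortion = 1/cos^2(45.6) = 2.043

2.043


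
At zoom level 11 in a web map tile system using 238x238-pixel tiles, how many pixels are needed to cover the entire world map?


tiles per axis = 2^11 = 2048
total tiles = 2048^2 = 4194304
pixels per axis = 2048 * 238 = 487424
total pixels = 487424^2 = 237582155776

237582155776 pixels


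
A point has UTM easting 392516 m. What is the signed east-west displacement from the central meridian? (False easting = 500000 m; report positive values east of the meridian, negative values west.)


displacement = 392516 - 500000 = -107484 m

-107484 m


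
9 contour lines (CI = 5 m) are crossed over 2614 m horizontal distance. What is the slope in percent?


elevation change = 9 * 5 = 45 m
slope = 45 / 2614 * 100 = 1.7%

1.7%


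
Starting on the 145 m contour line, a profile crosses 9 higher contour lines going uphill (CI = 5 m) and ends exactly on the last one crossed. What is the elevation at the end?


elevation = 145 + 9 * 5 = 190 m

190 m


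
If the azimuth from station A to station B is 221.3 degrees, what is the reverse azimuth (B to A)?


back azimuth = (221.3 + 180) mod 360 = 41.3 degrees

41.3 degrees


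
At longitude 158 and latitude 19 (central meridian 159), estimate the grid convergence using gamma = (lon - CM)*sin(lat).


gamma = (158 - 159) * sin(19) = -1 * 0.325568 = -0.326 degrees

-0.326 degrees


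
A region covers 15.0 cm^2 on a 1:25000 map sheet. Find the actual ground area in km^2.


ground_area = 15.0 * (25000/100)^2 = 937500.0 m^2 = 0.9375 km^2 ≈ 0.938 km^2

0.938 km^2


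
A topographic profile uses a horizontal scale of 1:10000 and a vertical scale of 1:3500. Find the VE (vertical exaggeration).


VE = horizontal_scale / vertical_scale = 10000 / 3500 ≈ 2.9

2.9x


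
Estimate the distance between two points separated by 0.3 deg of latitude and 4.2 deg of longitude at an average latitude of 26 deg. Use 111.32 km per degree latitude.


dlat_km = 0.3 * 111.32 = 33.396
dlon_km = 4.2 * 111.32 * cos(26) ≈ 420.226
dist = sqrt(33.396^2 + 420.226^2) ≈ 421.6 km

421.6 km


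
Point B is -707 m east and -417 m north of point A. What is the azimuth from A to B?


az = atan2(-707, -417) = -120.5 deg
adjusted to 0-360: 239.5 degrees

239.5 degrees


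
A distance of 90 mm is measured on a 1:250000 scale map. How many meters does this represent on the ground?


ground = 90 mm * 250000 / 1000 = 22500.0 m

22500.0 m


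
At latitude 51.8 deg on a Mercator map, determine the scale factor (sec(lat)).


SF = 1 / cos(51.8) = 1 / 0.618408 = 1.617

1.617


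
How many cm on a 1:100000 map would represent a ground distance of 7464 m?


map_cm = 7464 * 100 / 100000 = 7.464 cm ≈ 7.46 cm

7.46 cm


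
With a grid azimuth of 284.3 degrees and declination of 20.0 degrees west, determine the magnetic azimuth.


magnetic azimuth = grid azimuth - declination (east +ve)
mag_az = 284.3 - -20.0 = 304.3 degrees

304.3 degrees


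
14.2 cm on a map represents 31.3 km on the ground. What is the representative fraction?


ground = 31.3 km = 3130000 cm; RF denominator = ground / map = 3130000 / 14.2 ≈ 220423; RF = 1:220423

1:220423


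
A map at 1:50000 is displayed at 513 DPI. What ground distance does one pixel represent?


pixel_cm = 2.54 / 513 ≈ 0.004951 cm
ground = pixel_cm * 50000 / 100 = 2.54 * 50000 / (513 * 100) = 127000 / 51300 ≈ 2.48 m

2.48 m


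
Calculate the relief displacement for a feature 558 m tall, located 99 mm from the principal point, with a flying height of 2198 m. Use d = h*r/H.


d = h * r / H = 558 * 99 / 2198 = 25.13 mm

25.13 mm


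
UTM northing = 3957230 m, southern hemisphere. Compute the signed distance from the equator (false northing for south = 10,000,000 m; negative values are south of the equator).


For southern: actual = 3957230 - 10000000 = -6042770 m

-6042770 m


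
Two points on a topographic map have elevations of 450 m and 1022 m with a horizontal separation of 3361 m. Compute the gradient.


gradient = (1022 - 450) / 3361 = 572 / 3361 = 0.1702

0.1702


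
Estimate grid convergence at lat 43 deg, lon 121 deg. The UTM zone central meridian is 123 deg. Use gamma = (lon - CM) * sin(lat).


gamma = (121 - 123) * sin(43) = -2 * 0.681998 = -1.364 degrees

-1.364 degrees


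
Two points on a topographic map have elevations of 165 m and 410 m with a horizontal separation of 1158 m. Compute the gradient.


gradient = (410 - 165) / 1158 = 245 / 1158 = 0.2116

0.2116


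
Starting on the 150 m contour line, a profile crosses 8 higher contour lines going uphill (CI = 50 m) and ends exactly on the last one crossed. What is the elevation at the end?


elevation = 150 + 8 * 50 = 550 m

550 m


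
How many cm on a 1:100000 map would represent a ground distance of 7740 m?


map_cm = 7740 * 100 / 100000 = 7.74 cm

7.74 cm


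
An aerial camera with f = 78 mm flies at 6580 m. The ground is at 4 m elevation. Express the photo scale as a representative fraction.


scale = f / (H - h) = 78 mm / 6576 m = 78 / 6576000 = 1:84308

1:84308


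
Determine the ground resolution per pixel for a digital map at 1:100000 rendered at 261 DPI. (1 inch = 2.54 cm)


pixel_cm = 2.54 / 261 ≈ 0.009732 cm
ground = pixel_cm * 100000 / 100 = 2.54 * 100000 / (261 * 100) = 254000 / 26100 ≈ 9.73 m

9.73 m


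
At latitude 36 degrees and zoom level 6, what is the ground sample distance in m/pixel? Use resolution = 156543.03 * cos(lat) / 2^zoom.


res = 156543.03 * cos(36) / 2^6 = 156543.03 * 0.80901699 / 64 = 1978.84 m/pixel

1978.84 m/pixel


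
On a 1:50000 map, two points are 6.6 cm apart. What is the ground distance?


ground = 6.6 cm * 50000 / 100 = 3300.0 m = 3.3 km

3.3 km


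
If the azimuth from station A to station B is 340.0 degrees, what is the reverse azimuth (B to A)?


back azimuth = (340.0 + 180) mod 360 = 160.0 degrees

160.0 degrees


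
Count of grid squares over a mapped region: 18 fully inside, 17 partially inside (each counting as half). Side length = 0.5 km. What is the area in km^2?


effective squares = 18 + 17 * 0.5 = 26.5
area = 26.5 * 0.25 = 6.625 km^2

6.625 km^2


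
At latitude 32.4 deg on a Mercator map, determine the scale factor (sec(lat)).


SF = 1 / cos(32.4) = 1 / 0.844328 = 1.184

1.184


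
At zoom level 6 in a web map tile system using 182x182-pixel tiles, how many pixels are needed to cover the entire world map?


tiles per axis = 2^6 = 64
total tiles = 64^2 = 4096
pixels per axis = 64 * 182 = 11648
total pixels = 11648^2 = 135675904

135675904 pixels


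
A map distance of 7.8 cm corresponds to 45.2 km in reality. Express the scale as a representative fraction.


ground = 45.2 km = 4520000 cm; RF denominator = ground / map = 4520000 / 7.8 ≈ 579487; RF = 1:579487

1:579487


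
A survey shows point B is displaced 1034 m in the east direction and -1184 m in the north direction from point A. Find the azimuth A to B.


az = atan2(1034, -1184) = 138.9 deg
adjusted to 0-360: 138.9 degrees

138.9 degrees


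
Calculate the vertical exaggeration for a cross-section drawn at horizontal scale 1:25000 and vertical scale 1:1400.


VE = horizontal_scale / vertical_scale = 25000 / 1400 ≈ 17.9

17.9x


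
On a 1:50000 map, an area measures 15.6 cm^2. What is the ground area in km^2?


ground_area = 15.6 * (50000/100)^2 = 3900000.0 m^2 = 3.9 km^2

3.9 km^2


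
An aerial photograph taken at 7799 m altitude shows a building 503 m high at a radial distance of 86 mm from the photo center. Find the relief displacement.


d = h * r / H = 503 * 86 / 7799 = 5.55 mm

5.55 mm


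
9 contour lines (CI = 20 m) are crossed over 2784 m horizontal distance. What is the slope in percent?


elevation change = 9 * 20 = 180 m
slope = 180 / 2784 * 100 = 6.5%

6.5%


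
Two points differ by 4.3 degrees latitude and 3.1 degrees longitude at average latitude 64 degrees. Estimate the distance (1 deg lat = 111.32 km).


dlat_km = 4.3 * 111.32 = 478.676
dlon_km = 3.1 * 111.32 * cos(64) ≈ 151.278
dist = sqrt(478.676^2 + 151.278^2) ≈ 502.0 km

502.0 km


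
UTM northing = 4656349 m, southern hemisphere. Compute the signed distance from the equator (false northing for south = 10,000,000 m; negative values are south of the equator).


For southern: actual = 4656349 - 10000000 = -5343651 m

-5343651 m


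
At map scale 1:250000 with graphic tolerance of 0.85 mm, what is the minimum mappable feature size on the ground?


ground = 0.85 mm * 250000 / 1000 = 212.5 m

212.5 m


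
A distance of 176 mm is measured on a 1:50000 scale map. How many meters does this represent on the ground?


ground = 176 mm * 50000 / 1000 = 8800.0 m

8800.0 m


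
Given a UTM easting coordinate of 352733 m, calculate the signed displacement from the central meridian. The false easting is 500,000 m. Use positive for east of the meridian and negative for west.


displacement = 352733 - 500000 = -147267 m

-147267 m


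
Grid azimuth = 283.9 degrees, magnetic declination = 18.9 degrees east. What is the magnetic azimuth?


magnetic azimuth = grid azimuth - declination (east +ve)
mag_az = 283.9 - 18.9 = 265.0 degrees

265.0 degrees


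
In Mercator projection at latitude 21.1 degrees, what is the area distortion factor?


area_distortion = 1/cos^2(21.1) = 1.149

1.149


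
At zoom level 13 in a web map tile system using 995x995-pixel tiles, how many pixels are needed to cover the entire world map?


tiles per axis = 2^13 = 8192
total tiles = 8192^2 = 67108864
pixels per axis = 8192 * 995 = 8151040
total pixels = 8151040^2 = 66439453081600

66439453081600 pixels


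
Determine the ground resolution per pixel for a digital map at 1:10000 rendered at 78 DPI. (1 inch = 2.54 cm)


pixel_cm = 2.54 / 78 ≈ 0.032564 cm
ground = pixel_cm * 10000 / 100 = 2.54 * 10000 / (78 * 100) = 25400 / 7800 ≈ 3.26 m

3.26 m


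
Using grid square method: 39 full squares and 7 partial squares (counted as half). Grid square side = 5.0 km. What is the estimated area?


effective squares = 39 + 7 * 0.5 = 42.5
area = 42.5 * 25.0 = 1062.5 km^2

1062.5 km^2


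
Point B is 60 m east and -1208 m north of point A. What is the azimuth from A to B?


az = atan2(60, -1208) = 177.2 deg
adjusted to 0-360: 177.2 degrees

177.2 degrees


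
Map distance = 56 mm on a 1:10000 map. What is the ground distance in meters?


ground = 56 mm * 10000 / 1000 = 560.0 m

560.0 m


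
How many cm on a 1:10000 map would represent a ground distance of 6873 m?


map_cm = 6873 * 100 / 10000 = 68.73 cm

68.73 cm


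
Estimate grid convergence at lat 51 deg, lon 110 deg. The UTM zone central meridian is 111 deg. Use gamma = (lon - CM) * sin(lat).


gamma = (110 - 111) * sin(51) = -1 * 0.777146 = -0.777 degrees

-0.777 degrees


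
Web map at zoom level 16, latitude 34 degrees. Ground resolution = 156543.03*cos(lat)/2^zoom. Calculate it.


res = 156543.03 * cos(34) / 2^16 = 156543.03 * 0.82903757 / 65536 = 1.98 m/pixel

1.98 m/pixel


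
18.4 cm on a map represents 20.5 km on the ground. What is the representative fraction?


ground = 20.5 km = 2050000 cm; RF denominator = ground / map = 2050000 / 18.4 ≈ 111413; RF = 1:111413

1:111413


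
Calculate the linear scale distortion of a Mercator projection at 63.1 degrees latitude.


SF = 1 / cos(63.1) = 1 / 0.452435 = 2.21

2.21


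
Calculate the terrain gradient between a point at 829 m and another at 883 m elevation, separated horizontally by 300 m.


gradient = (883 - 829) / 300 = 54 / 300 = 0.18

0.18


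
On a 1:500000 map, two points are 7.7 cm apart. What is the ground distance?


ground = 7.7 cm * 500000 / 100 = 38500.0 m = 38.5 km

38.5 km


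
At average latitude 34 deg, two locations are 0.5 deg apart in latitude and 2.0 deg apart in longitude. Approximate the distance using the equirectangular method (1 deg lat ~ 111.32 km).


dlat_km = 0.5 * 111.32 = 55.66
dlon_km = 2.0 * 111.32 * cos(34) ≈ 184.577
dist = sqrt(55.66^2 + 184.577^2) ≈ 192.8 km

192.8 km


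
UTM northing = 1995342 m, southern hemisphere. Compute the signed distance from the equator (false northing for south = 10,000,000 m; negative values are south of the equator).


For southern: actual = 1995342 - 10000000 = -8004658 m

-8004658 m


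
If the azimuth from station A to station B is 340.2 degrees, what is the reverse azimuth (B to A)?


back azimuth = (340.2 + 180) mod 360 = 160.2 degrees

160.2 degrees


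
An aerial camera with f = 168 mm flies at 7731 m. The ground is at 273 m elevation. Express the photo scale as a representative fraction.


scale = f / (H - h) = 168 mm / 7458 m = 168 / 7458000 = 1:44393

1:44393


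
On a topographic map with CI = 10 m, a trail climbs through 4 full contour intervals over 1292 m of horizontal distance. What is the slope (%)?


elevation change = 4 * 10 = 40 m
slope = 40 / 1292 * 100 = 3.1%

3.1%


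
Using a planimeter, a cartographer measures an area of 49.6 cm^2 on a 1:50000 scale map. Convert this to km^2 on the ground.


ground_area = 49.6 * (50000/100)^2 = 12400000.0 m^2 = 12.4 km^2

12.4 km^2


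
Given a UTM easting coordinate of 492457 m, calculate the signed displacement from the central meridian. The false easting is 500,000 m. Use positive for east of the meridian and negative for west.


displacement = 492457 - 500000 = -7543 m

-7543 m


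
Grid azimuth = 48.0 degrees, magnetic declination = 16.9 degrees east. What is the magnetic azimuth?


magnetic azimuth = grid azimuth - declination (east +ve)
mag_az = 48.0 - 16.9 = 31.1 degrees

31.1 degrees


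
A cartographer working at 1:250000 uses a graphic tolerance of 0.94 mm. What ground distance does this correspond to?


ground = 0.94 mm * 250000 / 1000 = 235.0 m

235.0 m


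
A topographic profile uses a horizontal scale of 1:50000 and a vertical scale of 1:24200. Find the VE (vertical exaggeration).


VE = horizontal_scale / vertical_scale = 50000 / 24200 ≈ 2.1

2.1x


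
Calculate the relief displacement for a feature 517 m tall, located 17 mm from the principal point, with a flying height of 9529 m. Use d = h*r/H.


d = h * r / H = 517 * 17 / 9529 = 0.92 mm

0.92 mm


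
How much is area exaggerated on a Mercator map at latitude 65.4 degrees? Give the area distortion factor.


area_distortion = 1/cos^2(65.4) = 5.771

5.771


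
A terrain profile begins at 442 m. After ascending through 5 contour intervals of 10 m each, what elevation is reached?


elevation = 442 + 5 * 10 = 492 m

492 m


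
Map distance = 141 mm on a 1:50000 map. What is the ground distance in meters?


ground = 141 mm * 50000 / 1000 = 7050.0 m

7050.0 m


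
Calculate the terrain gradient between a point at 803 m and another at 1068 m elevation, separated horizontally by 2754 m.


gradient = (1068 - 803) / 2754 = 265 / 2754 = 0.0962

0.0962


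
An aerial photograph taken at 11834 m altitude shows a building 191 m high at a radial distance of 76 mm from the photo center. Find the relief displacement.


d = h * r / H = 191 * 76 / 11834 = 1.23 mm

1.23 mm


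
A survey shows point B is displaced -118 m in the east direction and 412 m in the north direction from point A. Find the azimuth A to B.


az = atan2(-118, 412) = -16.0 deg
adjusted to 0-360: 344.0 degrees

344.0 degrees


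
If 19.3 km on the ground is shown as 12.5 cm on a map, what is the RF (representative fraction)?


ground = 19.3 km = 1930000 cm; RF denominator = ground / map = 1930000 / 12.5 = 154400; RF = 1:154400

1:154400


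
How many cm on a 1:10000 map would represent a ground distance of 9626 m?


map_cm = 9626 * 100 / 10000 = 96.26 cm

96.26 cm


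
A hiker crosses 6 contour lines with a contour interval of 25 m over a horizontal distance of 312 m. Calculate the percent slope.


elevation change = 6 * 25 = 150 m
slope = 150 / 312 * 100 = 48.1%

48.1%


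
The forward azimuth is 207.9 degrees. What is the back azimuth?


back azimuth = (207.9 + 180) mod 360 = 27.9 degrees

27.9 degrees


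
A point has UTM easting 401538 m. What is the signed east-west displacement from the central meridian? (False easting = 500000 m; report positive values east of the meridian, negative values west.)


displacement = 401538 - 500000 = -98462 m

-98462 m


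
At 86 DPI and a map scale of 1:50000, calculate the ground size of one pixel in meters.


pixel_cm = 2.54 / 86 ≈ 0.029535 cm
ground = pixel_cm * 50000 / 100 = 2.54 * 50000 / (86 * 100) = 127000 / 8600 ≈ 14.77 m

14.77 m


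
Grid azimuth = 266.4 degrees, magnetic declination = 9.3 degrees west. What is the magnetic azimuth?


magnetic azimuth = grid azimuth - declination (east +ve)
mag_az = 266.4 - -9.3 = 275.7 degrees

275.7 degrees


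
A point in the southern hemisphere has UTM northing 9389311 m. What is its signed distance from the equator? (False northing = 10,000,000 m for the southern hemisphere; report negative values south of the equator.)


For southern: actual = 9389311 - 10000000 = -610689 m

-610689 m


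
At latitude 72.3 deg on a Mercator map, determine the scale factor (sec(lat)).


SF = 1 / cos(72.3) = 1 / 0.304033 = 3.289

3.289


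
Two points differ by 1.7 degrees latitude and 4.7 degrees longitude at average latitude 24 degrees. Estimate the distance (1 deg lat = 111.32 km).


dlat_km = 1.7 * 111.32 = 189.244
dlon_km = 4.7 * 111.32 * cos(24) ≈ 477.971
dist = sqrt(189.244^2 + 477.971^2) ≈ 514.1 km

514.1 km


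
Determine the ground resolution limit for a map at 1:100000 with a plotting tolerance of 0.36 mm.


ground = 0.36 mm * 100000 / 1000 = 36.0 m

36.0 m


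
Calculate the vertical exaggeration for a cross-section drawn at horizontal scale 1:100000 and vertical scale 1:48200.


VE = horizontal_scale / vertical_scale = 100000 / 48200 ≈ 2.1

2.1x


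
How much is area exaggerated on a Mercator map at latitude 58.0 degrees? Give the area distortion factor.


area_distortion = 1/cos^2(58.0) = 3.561

3.561


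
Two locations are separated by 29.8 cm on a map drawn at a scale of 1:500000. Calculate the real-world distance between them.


ground = 29.8 cm * 500000 / 100 = 149000.0 m = 149.0 km

149.0 km


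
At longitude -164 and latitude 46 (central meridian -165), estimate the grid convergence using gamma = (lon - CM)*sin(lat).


gamma = (-164 - -165) * sin(46) = 1 * 0.71934 = 0.719 degrees

0.719 degrees


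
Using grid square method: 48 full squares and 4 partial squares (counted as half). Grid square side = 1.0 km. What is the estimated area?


effective squares = 48 + 4 * 0.5 = 50.0
area = 50.0 * 1.0 = 50.0 km^2

50.0 km^2


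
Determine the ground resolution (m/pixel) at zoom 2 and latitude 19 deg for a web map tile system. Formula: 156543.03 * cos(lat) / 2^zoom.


res = 156543.03 * cos(19) / 2^2 = 156543.03 * 0.94551858 / 4 = 37003.59 m/pixel

37003.59 m/pixel


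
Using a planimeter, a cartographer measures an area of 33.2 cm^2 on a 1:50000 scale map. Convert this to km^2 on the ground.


ground_area = 33.2 * (50000/100)^2 = 8300000.0 m^2 = 8.3 km^2

8.3 km^2


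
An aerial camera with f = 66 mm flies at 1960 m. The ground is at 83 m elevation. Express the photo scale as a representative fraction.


scale = f / (H - h) = 66 mm / 1877 m = 66 / 1877000 = 1:28439

1:28439


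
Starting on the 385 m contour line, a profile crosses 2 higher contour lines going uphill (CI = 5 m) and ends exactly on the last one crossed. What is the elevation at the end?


elevation = 385 + 2 * 5 = 395 m

395 m


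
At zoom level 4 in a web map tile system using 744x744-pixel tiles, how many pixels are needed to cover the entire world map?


tiles per axis = 2^4 = 16
total tiles = 16^2 = 256
pixels per axis = 16 * 744 = 11904
total pixels = 11904^2 = 141705216

141705216 pixels


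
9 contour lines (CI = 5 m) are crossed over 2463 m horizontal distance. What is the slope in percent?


elevation change = 9 * 5 = 45 m
slope = 45 / 2463 * 100 = 1.8%

1.8%


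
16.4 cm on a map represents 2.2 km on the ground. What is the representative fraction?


ground = 2.2 km = 220000 cm; RF denominator = ground / map = 220000 / 16.4 ≈ 13415; RF = 1:13415

1:13415


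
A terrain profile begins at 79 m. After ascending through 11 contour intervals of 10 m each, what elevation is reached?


elevation = 79 + 11 * 10 = 189 m

189 m


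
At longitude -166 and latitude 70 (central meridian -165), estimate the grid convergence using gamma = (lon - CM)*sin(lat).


gamma = (-166 - -165) * sin(70) = -1 * 0.939693 = -0.94 degrees

-0.94 degrees


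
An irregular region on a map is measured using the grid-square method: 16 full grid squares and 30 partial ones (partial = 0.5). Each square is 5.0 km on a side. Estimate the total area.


effective squares = 16 + 30 * 0.5 = 31.0
area = 31.0 * 25.0 = 775.0 km^2

775.0 km^2


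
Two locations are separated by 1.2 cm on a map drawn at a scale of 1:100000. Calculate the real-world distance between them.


ground = 1.2 cm * 100000 / 100 = 1200.0 m = 1.2 km

1.2 km


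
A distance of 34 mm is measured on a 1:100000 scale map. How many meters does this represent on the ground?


ground = 34 mm * 100000 / 1000 = 3400.0 m

3400.0 m


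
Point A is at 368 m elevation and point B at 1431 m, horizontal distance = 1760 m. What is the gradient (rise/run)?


gradient = (1431 - 368) / 1760 = 1063 / 1760 = 0.604

0.604


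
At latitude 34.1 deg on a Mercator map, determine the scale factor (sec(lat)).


SF = 1 / cos(34.1) = 1 / 0.82806 = 1.208

1.208


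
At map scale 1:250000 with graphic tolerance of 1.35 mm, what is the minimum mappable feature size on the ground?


ground = 1.35 mm * 250000 / 1000 = 337.5 m

337.5 m


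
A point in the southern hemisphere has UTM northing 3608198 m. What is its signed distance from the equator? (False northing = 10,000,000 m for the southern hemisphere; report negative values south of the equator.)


For southern: actual = 3608198 - 10000000 = -6391802 m

-6391802 m


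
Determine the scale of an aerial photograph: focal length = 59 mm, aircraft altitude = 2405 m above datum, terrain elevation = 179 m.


scale = f / (H - h) = 59 mm / 2226 m = 59 / 2226000 = 1:37729

1:37729


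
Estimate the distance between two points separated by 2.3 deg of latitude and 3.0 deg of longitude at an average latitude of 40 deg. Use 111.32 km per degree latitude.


dlat_km = 2.3 * 111.32 = 256.036
dlon_km = 3.0 * 111.32 * cos(40) ≈ 255.828
dist = sqrt(256.036^2 + 255.828^2) ≈ 361.9 km

361.9 km


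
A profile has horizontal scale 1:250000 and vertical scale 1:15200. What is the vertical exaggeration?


VE = horizontal_scale / vertical_scale = 250000 / 15200 ≈ 16.4

16.4x


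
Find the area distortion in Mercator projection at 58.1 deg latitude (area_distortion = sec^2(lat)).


area_distortion = 1/cos^2(58.1) = 3.581

3.581


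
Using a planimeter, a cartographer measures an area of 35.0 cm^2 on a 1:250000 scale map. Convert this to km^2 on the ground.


ground_area = 35.0 * (250000/100)^2 = 218750000.0 m^2 = 218.75 km^2

218.75 km^2


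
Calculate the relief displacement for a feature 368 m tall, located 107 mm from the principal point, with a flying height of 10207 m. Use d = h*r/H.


d = h * r / H = 368 * 107 / 10207 = 3.86 mm

3.86 mm


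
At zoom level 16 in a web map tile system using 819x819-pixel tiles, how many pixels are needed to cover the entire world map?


tiles per axis = 2^16 = 65536
total tiles = 65536^2 = 4294967296
pixels per axis = 65536 * 819 = 53673984
total pixels = 53673984^2 = 2880896558432256

2880896558432256 pixels


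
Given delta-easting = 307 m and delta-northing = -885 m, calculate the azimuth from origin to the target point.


az = atan2(307, -885) = 160.9 deg
adjusted to 0-360: 160.9 degrees

160.9 degrees


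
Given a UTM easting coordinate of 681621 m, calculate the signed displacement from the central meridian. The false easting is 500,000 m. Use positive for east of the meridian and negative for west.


displacement = 681621 - 500000 = 181621 m

181621 m


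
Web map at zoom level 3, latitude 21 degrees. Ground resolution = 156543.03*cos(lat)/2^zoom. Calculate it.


res = 156543.03 * cos(21) / 2^3 = 156543.03 * 0.93358043 / 8 = 18268.19 m/pixel

18268.19 m/pixel


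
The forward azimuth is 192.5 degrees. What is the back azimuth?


back azimuth = (192.5 + 180) mod 360 = 12.5 degrees

12.5 degrees


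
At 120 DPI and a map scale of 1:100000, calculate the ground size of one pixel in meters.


pixel_cm = 2.54 / 120 ≈ 0.021167 cm
ground = pixel_cm * 100000 / 100 = 2.54 * 100000 / (120 * 100) = 254000 / 12000 ≈ 21.17 m

21.17 m


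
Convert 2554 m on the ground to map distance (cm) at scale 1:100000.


map_cm = 2554 * 100 / 100000 = 2.554 cm ≈ 2.55 cm

2.55 cm


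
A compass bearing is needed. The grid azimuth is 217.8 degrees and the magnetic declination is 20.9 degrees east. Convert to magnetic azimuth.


magnetic azimuth = grid azimuth - declination (east +ve)
mag_az = 217.8 - 20.9 = 196.9 degrees

196.9 degrees


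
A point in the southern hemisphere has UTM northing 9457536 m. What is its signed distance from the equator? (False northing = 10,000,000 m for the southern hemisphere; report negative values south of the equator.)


For southern: actual = 9457536 - 10000000 = -542464 m

-542464 m


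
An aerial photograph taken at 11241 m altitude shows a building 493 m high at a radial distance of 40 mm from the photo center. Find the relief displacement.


d = h * r / H = 493 * 40 / 11241 = 1.75 mm

1.75 mm


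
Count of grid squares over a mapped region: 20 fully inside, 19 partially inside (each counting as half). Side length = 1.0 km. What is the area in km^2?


effective squares = 20 + 19 * 0.5 = 29.5
area = 29.5 * 1.0 = 29.5 km^2

29.5 km^2


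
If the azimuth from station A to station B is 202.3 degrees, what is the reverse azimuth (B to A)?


back azimuth = (202.3 + 180) mod 360 = 22.3 degrees

22.3 degrees


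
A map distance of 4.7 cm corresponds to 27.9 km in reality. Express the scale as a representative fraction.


ground = 27.9 km = 2790000 cm; RF denominator = ground / map = 2790000 / 4.7 ≈ 593617; RF = 1:593617

1:593617


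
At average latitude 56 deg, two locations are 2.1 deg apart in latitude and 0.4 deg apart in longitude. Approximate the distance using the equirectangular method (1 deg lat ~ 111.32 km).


dlat_km = 2.1 * 111.32 = 233.772
dlon_km = 0.4 * 111.32 * cos(56) ≈ 24.9
dist = sqrt(233.772^2 + 24.9^2) ≈ 235.1 km

235.1 km


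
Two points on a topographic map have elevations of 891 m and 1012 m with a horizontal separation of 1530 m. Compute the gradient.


gradient = (1012 - 891) / 1530 = 121 / 1530 = 0.0791

0.0791


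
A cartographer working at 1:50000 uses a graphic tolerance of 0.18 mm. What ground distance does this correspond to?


ground = 0.18 mm * 50000 / 1000 = 9.0 m

9.0 m


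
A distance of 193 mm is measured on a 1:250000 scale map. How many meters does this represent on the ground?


ground = 193 mm * 250000 / 1000 = 48250.0 m

48250.0 m


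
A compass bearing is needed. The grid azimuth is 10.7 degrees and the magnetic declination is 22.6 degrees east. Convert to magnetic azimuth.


magnetic azimuth = grid azimuth - declination (east +ve)
mag_az = 10.7 - 22.6 = 348.1 degrees

348.1 degrees


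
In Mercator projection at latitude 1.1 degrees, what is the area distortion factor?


area_distortion = 1/cos^2(1.1) = 1.0

1.0


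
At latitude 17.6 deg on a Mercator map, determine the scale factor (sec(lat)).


SF = 1 / cos(17.6) = 1 / 0.953191 = 1.049

1.049


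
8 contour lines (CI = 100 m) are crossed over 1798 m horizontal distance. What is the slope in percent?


elevation change = 8 * 100 = 800 m
slope = 800 / 1798 * 100 = 44.5%

44.5%


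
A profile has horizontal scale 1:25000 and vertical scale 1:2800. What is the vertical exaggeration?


VE = horizontal_scale / vertical_scale = 25000 / 2800 ≈ 8.9

8.9x


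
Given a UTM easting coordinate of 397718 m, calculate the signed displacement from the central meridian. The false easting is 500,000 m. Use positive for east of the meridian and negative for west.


displacement = 397718 - 500000 = -102282 m

-102282 m


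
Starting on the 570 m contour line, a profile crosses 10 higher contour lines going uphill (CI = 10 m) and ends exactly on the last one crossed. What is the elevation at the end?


elevation = 570 + 10 * 10 = 670 m

670 m


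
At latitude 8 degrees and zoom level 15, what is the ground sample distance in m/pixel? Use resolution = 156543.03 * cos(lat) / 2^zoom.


res = 156543.03 * cos(8) / 2^15 = 156543.03 * 0.99026807 / 32768 = 4.73 m/pixel

4.73 m/pixel


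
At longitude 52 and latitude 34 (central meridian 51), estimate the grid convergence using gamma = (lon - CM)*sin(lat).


gamma = (52 - 51) * sin(34) = 1 * 0.559193 = 0.559 degrees

0.559 degrees


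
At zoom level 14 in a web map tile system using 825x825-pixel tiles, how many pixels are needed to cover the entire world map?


tiles per axis = 2^14 = 16384
total tiles = 16384^2 = 268435456
pixels per axis = 16384 * 825 = 13516800
total pixels = 13516800^2 = 182703882240000

182703882240000 pixels


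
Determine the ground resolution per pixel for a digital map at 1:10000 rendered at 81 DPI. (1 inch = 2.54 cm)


pixel_cm = 2.54 / 81 ≈ 0.031358 cm
ground = pixel_cm * 10000 / 100 = 2.54 * 10000 / (81 * 100) = 25400 / 8100 ≈ 3.14 m

3.14 m


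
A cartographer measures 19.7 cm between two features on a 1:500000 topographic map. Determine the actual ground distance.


ground = 19.7 cm * 500000 / 100 = 98500.0 m = 98.5 km

98.5 km


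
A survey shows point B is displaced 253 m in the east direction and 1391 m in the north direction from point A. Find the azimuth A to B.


az = atan2(253, 1391) = 10.3 deg
adjusted to 0-360: 10.3 degrees

10.3 degrees


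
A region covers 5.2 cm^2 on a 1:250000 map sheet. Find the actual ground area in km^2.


ground_area = 5.2 * (250000/100)^2 = 32500000.0 m^2 = 32.5 km^2

32.5 km^2


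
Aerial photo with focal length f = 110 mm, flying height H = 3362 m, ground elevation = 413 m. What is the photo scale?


scale = f / (H - h) = 110 mm / 2949 m = 110 / 2949000 = 1:26809

1:26809


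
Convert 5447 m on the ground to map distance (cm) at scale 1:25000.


map_cm = 5447 * 100 / 25000 = 21.788 cm ≈ 21.79 cm

21.79 cm


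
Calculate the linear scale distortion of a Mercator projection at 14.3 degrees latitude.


SF = 1 / cos(14.3) = 1 / 0.969016 = 1.032

1.032


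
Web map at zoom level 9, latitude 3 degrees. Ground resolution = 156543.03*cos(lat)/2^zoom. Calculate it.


res = 156543.03 * cos(3) / 2^9 = 156543.03 * 0.99862953 / 512 = 305.33 m/pixel

305.33 m/pixel


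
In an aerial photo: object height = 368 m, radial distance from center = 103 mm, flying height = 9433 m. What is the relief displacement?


d = h * r / H = 368 * 103 / 9433 = 4.02 mm

4.02 mm


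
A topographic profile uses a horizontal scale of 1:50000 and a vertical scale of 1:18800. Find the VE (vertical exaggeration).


VE = horizontal_scale / vertical_scale = 50000 / 18800 ≈ 2.7

2.7x


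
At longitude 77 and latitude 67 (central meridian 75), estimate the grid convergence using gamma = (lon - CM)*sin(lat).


gamma = (77 - 75) * sin(67) = 2 * 0.920505 = 1.841 degrees

1.841 degrees


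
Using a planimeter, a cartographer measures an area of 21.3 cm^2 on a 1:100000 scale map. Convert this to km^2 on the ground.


ground_area = 21.3 * (100000/100)^2 = 21300000.0 m^2 = 21.3 km^2

21.3 km^2


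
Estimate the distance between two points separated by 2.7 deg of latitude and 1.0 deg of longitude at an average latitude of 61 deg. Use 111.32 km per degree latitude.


dlat_km = 2.7 * 111.32 = 300.564
dlon_km = 1.0 * 111.32 * cos(61) ≈ 53.969
dist = sqrt(300.564^2 + 53.969^2) ≈ 305.4 km

305.4 km


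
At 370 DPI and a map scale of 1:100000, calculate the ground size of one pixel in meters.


pixel_cm = 2.54 / 370 ≈ 0.006865 cm
ground = pixel_cm * 100000 / 100 = 2.54 * 100000 / (370 * 100) = 254000 / 37000 ≈ 6.86 m

6.86 m


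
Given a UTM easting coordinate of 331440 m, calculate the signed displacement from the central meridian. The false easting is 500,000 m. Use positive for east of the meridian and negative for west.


displacement = 331440 - 500000 = -168560 m

-168560 m


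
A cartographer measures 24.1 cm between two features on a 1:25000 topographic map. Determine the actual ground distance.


ground = 24.1 cm * 25000 / 100 = 6025.0 m = 6.025 km

6.025 km


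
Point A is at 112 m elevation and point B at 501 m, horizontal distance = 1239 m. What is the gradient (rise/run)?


gradient = (501 - 112) / 1239 = 389 / 1239 = 0.314

0.314


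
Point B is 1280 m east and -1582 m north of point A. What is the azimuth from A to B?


az = atan2(1280, -1582) = 141.0 deg
adjusted to 0-360: 141.0 degrees

141.0 degrees


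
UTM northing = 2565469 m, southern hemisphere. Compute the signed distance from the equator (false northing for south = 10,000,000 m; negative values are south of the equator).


For southern: actual = 2565469 - 10000000 = -7434531 m

-7434531 m


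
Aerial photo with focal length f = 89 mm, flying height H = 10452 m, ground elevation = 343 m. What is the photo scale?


scale = f / (H - h) = 89 mm / 10109 m = 89 / 10109000 = 1:113584

1:113584


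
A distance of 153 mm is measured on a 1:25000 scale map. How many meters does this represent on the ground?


ground = 153 mm * 25000 / 1000 = 3825.0 m

3825.0 m


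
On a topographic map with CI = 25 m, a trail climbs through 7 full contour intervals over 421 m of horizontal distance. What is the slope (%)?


elevation change = 7 * 25 = 175 m
slope = 175 / 421 * 100 = 41.6%

41.6%


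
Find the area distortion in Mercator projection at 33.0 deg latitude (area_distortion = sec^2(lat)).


area_distortion = 1/cos^2(33.0) = 1.422

1.422


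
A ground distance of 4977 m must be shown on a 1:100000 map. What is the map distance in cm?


map_cm = 4977 * 100 / 100000 = 4.977 cm ≈ 4.98 cm

4.98 cm


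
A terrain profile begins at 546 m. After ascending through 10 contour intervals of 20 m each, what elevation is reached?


elevation = 546 + 10 * 20 = 746 m

746 m


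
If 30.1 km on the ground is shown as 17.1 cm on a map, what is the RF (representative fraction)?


ground = 30.1 km = 3010000 cm; RF denominator = ground / map = 3010000 / 17.1 ≈ 176023; RF = 1:176023

1:176023


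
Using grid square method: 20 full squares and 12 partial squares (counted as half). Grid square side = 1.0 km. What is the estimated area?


effective squares = 20 + 12 * 0.5 = 26.0
area = 26.0 * 1.0 = 26.0 km^2

26.0 km^2


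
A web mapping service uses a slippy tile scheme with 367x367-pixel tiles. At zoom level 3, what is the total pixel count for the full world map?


tiles per axis = 2^3 = 8
total tiles = 8^2 = 64
pixels per axis = 8 * 367 = 2936
total pixels = 2936^2 = 8620096

8620096 pixels


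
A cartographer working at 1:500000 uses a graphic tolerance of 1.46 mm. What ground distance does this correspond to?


ground = 1.46 mm * 500000 / 1000 = 730.0 m

730.0 m


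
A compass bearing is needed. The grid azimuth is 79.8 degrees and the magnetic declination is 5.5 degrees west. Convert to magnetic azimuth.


magnetic azimuth = grid azimuth - declination (east +ve)
mag_az = 79.8 - -5.5 = 85.3 degrees

85.3 degrees


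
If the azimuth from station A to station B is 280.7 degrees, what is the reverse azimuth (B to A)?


back azimuth = (280.7 + 180) mod 360 = 100.7 degrees

100.7 degrees


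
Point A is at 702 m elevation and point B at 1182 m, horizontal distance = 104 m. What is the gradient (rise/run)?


gradient = (1182 - 702) / 104 = 480 / 104 = 4.6154

4.6154


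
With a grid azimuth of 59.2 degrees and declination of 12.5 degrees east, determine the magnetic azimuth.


magnetic azimuth = grid azimuth - declination (east +ve)
mag_az = 59.2 - 12.5 = 46.7 degrees

46.7 degrees


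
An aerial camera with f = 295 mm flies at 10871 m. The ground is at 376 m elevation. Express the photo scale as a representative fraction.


scale = f / (H - h) = 295 mm / 10495 m = 295 / 10495000 = 1:35576

1:35576


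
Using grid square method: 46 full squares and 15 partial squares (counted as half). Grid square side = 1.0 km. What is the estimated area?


effective squares = 46 + 15 * 0.5 = 53.5
area = 53.5 * 1.0 = 53.5 km^2

53.5 km^2


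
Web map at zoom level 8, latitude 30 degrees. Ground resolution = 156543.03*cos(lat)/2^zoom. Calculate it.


res = 156543.03 * cos(30) / 2^8 = 156543.03 * 0.8660254 / 256 = 529.57 m/pixel

529.57 m/pixel


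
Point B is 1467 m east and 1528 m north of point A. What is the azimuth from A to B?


az = atan2(1467, 1528) = 43.8 deg
adjusted to 0-360: 43.8 degrees

43.8 degrees


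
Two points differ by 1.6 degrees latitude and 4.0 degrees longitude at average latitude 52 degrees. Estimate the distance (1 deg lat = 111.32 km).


dlat_km = 1.6 * 111.32 = 178.112
dlon_km = 4.0 * 111.32 * cos(52) ≈ 274.142
dist = sqrt(178.112^2 + 274.142^2) ≈ 326.9 km

326.9 km


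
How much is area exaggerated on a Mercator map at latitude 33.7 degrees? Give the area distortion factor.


area_distortion = 1/cos^2(33.7) = 1.445

1.445


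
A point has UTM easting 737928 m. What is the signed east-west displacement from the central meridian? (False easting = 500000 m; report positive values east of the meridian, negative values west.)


displacement = 737928 - 500000 = 237928 m

237928 m


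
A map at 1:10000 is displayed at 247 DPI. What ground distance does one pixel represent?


pixel_cm = 2.54 / 247 ≈ 0.010283 cm
ground = pixel_cm * 10000 / 100 = 2.54 * 10000 / (247 * 100) = 25400 / 24700 ≈ 1.03 m

1.03 m


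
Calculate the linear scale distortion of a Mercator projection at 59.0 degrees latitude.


SF = 1 / cos(59.0) = 1 / 0.515038 = 1.942

1.942
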